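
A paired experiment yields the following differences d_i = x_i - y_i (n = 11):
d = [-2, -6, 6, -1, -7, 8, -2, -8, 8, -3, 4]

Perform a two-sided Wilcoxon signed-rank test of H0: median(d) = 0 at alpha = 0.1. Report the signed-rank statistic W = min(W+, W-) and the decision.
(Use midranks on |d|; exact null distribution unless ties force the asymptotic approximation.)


Step 1: Drop any zero differences (none here) and take |d_i|.
|d| = [2, 6, 6, 1, 7, 8, 2, 8, 8, 3, 4]
Step 2: Midrank |d_i| (ties get averaged ranks).
ranks: |2|->2.5, |6|->6.5, |6|->6.5, |1|->1, |7|->8, |8|->10, |2|->2.5, |8|->10, |8|->10, |3|->4, |4|->5
Step 3: Attach original signs; sum ranks with positive sign and with negative sign.
W+ = 6.5 + 10 + 10 + 5 = 31.5
W- = 2.5 + 6.5 + 1 + 8 + 2.5 + 10 + 4 = 34.5
(Check: W+ + W- = 66 should equal n(n+1)/2 = 66.)
Step 4: Test statistic W = min(W+, W-) = 31.5.
Step 5: Ties in |d|, so use the tie-corrected normal approximation.
        E[W] = n(n+1)/4 = 11*12/4 = 33.
        Tie groups: |d|=2 (t=2), |d|=6 (t=2), |d|=8 (t=3); sum(t^3 - t) = 36.
        Var[W] = n(n+1)(2n+1)/24 - sum(t^3-t)/48 = 3036/24 - 36/48 = 125.75.
        z = (W - E[W]) / sqrt(Var[W]) = (31.5 - 33) / 11.2138 = -0.1338.
        Two-sided p = 2*Phi(z) = 0.893590.
Step 6: alpha = 0.1. fail to reject H0.

W+ = 31.5, W- = 34.5, W = min = 31.5, p = 0.893590, fail to reject H0.


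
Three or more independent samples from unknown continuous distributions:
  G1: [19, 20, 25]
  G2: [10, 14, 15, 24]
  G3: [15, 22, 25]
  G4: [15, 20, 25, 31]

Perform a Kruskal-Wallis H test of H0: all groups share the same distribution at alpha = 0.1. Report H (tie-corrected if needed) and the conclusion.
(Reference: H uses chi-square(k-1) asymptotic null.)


Step 1: Combine all N = 14 observations and assign midranks.
sorted (value, group, rank): (10,G2,1), (14,G2,2), (15,G2,4), (15,G3,4), (15,G4,4), (19,G1,6), (20,G1,7.5), (20,G4,7.5), (22,G3,9), (24,G2,10), (25,G1,12), (25,G3,12), (25,G4,12), (31,G4,14)
Step 2: Sum ranks within each group.
R_1 = 25.5 (n_1 = 3)
R_2 = 17 (n_2 = 4)
R_3 = 25 (n_3 = 3)
R_4 = 37.5 (n_4 = 4)
Step 3: H = 12/(N(N+1)) * sum(R_i^2/n_i) - 3(N+1)
     = 12/(14*15) * (25.5^2/3 + 17^2/4 + 25^2/3 + 37.5^2/4) - 3*15
     = 0.057143 * 848.896 - 45
     = 3.508333.
Step 4: Ties present; correction factor C = 1 - 54/(14^3 - 14) = 0.980220. Corrected H = 3.508333 / 0.980220 = 3.579129.
Step 5: Under H0, H ~ chi^2(3); p-value = 0.310643.
Step 6: alpha = 0.1. fail to reject H0.

H = 3.5791, df = 3, p = 0.310643, fail to reject H0.


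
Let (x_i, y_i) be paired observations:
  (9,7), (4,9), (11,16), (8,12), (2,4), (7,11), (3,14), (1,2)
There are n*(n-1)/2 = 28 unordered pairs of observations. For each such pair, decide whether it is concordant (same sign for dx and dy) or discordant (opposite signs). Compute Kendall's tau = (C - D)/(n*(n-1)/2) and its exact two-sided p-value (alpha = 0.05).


Step 1: Enumerate the 28 unordered pairs (i,j) with i<j and classify each by sign(x_j-x_i) * sign(y_j-y_i).
  (1,2):dx=-5,dy=+2->D; (1,3):dx=+2,dy=+9->C; (1,4):dx=-1,dy=+5->D; (1,5):dx=-7,dy=-3->C
  (1,6):dx=-2,dy=+4->D; (1,7):dx=-6,dy=+7->D; (1,8):dx=-8,dy=-5->C; (2,3):dx=+7,dy=+7->C
  (2,4):dx=+4,dy=+3->C; (2,5):dx=-2,dy=-5->C; (2,6):dx=+3,dy=+2->C; (2,7):dx=-1,dy=+5->D
  (2,8):dx=-3,dy=-7->C; (3,4):dx=-3,dy=-4->C; (3,5):dx=-9,dy=-12->C; (3,6):dx=-4,dy=-5->C
  (3,7):dx=-8,dy=-2->C; (3,8):dx=-10,dy=-14->C; (4,5):dx=-6,dy=-8->C; (4,6):dx=-1,dy=-1->C
  (4,7):dx=-5,dy=+2->D; (4,8):dx=-7,dy=-10->C; (5,6):dx=+5,dy=+7->C; (5,7):dx=+1,dy=+10->C
  (5,8):dx=-1,dy=-2->C; (6,7):dx=-4,dy=+3->D; (6,8):dx=-6,dy=-9->C; (7,8):dx=-2,dy=-12->C
Step 2: C = 21, D = 7, total pairs = 28.
Step 3: tau = (C - D)/(n(n-1)/2) = (21 - 7)/28 = 0.500000.
Step 4: Exact two-sided p-value (enumerate n! = 40320 permutations of y under H0): p = 0.108681.
Step 5: alpha = 0.05. fail to reject H0.

tau_b = 0.5000 (C=21, D=7), p = 0.108681, fail to reject H0.


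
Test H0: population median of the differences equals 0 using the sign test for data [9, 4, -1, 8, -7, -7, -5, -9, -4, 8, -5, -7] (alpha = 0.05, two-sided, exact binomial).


Step 1: Discard zero differences. Original n = 12; n_eff = number of nonzero differences = 12.
Nonzero differences (with sign): +9, +4, -1, +8, -7, -7, -5, -9, -4, +8, -5, -7
Step 2: Count signs: positive = 4, negative = 8.
Step 3: Under H0: P(positive) = 0.5, so the number of positives S ~ Bin(12, 0.5).
Step 4: Two-sided exact p-value = sum of Bin(12,0.5) probabilities at or below the observed probability = 0.387695.
Step 5: alpha = 0.05. fail to reject H0.

n_eff = 12, pos = 4, neg = 8, p = 0.387695, fail to reject H0.


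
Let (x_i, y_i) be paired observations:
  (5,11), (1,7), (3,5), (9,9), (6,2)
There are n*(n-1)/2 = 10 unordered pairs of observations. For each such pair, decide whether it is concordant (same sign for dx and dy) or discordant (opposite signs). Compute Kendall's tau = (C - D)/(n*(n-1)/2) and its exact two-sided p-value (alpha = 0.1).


Step 1: Enumerate the 10 unordered pairs (i,j) with i<j and classify each by sign(x_j-x_i) * sign(y_j-y_i).
  (1,2):dx=-4,dy=-4->C; (1,3):dx=-2,dy=-6->C; (1,4):dx=+4,dy=-2->D; (1,5):dx=+1,dy=-9->D
  (2,3):dx=+2,dy=-2->D; (2,4):dx=+8,dy=+2->C; (2,5):dx=+5,dy=-5->D; (3,4):dx=+6,dy=+4->C
  (3,5):dx=+3,dy=-3->D; (4,5):dx=-3,dy=-7->C
Step 2: C = 5, D = 5, total pairs = 10.
Step 3: tau = (C - D)/(n(n-1)/2) = (5 - 5)/10 = 0.000000.
Step 4: Exact two-sided p-value (enumerate n! = 120 permutations of y under H0): p = 1.000000.
Step 5: alpha = 0.1. fail to reject H0.

tau_b = 0.0000 (C=5, D=5), p = 1.000000, fail to reject H0.


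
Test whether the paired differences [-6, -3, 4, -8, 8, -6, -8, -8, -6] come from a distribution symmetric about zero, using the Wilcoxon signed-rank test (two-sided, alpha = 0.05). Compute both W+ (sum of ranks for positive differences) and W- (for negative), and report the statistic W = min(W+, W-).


Step 1: Drop any zero differences (none here) and take |d_i|.
|d| = [6, 3, 4, 8, 8, 6, 8, 8, 6]
Step 2: Midrank |d_i| (ties get averaged ranks).
ranks: |6|->4, |3|->1, |4|->2, |8|->7.5, |8|->7.5, |6|->4, |8|->7.5, |8|->7.5, |6|->4
Step 3: Attach original signs; sum ranks with positive sign and with negative sign.
W+ = 2 + 7.5 = 9.5
W- = 4 + 1 + 7.5 + 4 + 7.5 + 7.5 + 4 = 35.5
(Check: W+ + W- = 45 should equal n(n+1)/2 = 45.)
Step 4: Test statistic W = min(W+, W-) = 9.5.
Step 5: Ties in |d|, so use the tie-corrected normal approximation.
        E[W] = n(n+1)/4 = 9*10/4 = 22.5.
        Tie groups: |d|=6 (t=3), |d|=8 (t=4); sum(t^3 - t) = 84.
        Var[W] = n(n+1)(2n+1)/24 - sum(t^3-t)/48 = 1710/24 - 84/48 = 69.5.
        z = (W - E[W]) / sqrt(Var[W]) = (9.5 - 22.5) / 8.3367 = -1.5594.
        Two-sided p = 2*Phi(z) = 0.118907.
Step 6: alpha = 0.05. fail to reject H0.

W+ = 9.5, W- = 35.5, W = min = 9.5, p = 0.118907, fail to reject H0.


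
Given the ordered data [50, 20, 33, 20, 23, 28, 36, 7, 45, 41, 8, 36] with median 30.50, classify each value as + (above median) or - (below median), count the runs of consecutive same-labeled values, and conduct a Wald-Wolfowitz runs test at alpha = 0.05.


Step 1: Compute median = 30.50; label A = above, B = below.
Labels in order: ABABBBABAABA  (n_A = 6, n_B = 6)
Step 2: Count runs R = 9.
Step 3: Under H0 (random ordering), E[R] = 2*n_A*n_B/(n_A+n_B) + 1 = 2*6*6/12 + 1 = 7.0000.
        Var[R] = 2*n_A*n_B*(2*n_A*n_B - n_A - n_B) / ((n_A+n_B)^2 * (n_A+n_B-1)) = 4320/1584 = 2.7273.
        SD[R] = 1.6514.
Step 4: Continuity-corrected z = (R - 0.5 - E[R]) / SD[R] = (9 - 0.5 - 7.0000) / 1.6514 = 0.9083.
Step 5: Two-sided p-value via normal approximation = 2*(1 - Phi(|z|)) = 0.363722.
Step 6: alpha = 0.05. fail to reject H0.

R = 9, z = 0.9083, p = 0.363722, fail to reject H0.


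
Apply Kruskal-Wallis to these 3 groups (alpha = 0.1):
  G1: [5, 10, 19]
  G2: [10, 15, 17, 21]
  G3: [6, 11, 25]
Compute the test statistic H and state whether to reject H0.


Step 1: Combine all N = 10 observations and assign midranks.
sorted (value, group, rank): (5,G1,1), (6,G3,2), (10,G1,3.5), (10,G2,3.5), (11,G3,5), (15,G2,6), (17,G2,7), (19,G1,8), (21,G2,9), (25,G3,10)
Step 2: Sum ranks within each group.
R_1 = 12.5 (n_1 = 3)
R_2 = 25.5 (n_2 = 4)
R_3 = 17 (n_3 = 3)
Step 3: H = 12/(N(N+1)) * sum(R_i^2/n_i) - 3(N+1)
     = 12/(10*11) * (12.5^2/3 + 25.5^2/4 + 17^2/3) - 3*11
     = 0.109091 * 310.979 - 33
     = 0.925000.
Step 4: Ties present; correction factor C = 1 - 6/(10^3 - 10) = 0.993939. Corrected H = 0.925000 / 0.993939 = 0.930640.
Step 5: Under H0, H ~ chi^2(2); p-value = 0.627934.
Step 6: alpha = 0.1. fail to reject H0.

H = 0.9306, df = 2, p = 0.627934, fail to reject H0.


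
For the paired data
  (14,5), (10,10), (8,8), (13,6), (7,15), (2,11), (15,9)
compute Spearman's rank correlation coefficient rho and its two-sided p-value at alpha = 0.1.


Step 1: Rank x and y separately (midranks; no ties here).
rank(x): 14->6, 10->4, 8->3, 13->5, 7->2, 2->1, 15->7
rank(y): 5->1, 10->5, 8->3, 6->2, 15->7, 11->6, 9->4
Step 2: d_i = R_x(i) - R_y(i); compute d_i^2.
  (6-1)^2=25, (4-5)^2=1, (3-3)^2=0, (5-2)^2=9, (2-7)^2=25, (1-6)^2=25, (7-4)^2=9
sum(d^2) = 94.
Step 3: rho = 1 - 6*94 / (7*(7^2 - 1)) = 1 - 564/336 = -0.678571.
Step 4: Under H0, t = rho * sqrt((n-2)/(1-rho^2)) = -2.0657 ~ t(5).
Step 5: Two-sided p-value from the t-distribution with 5 df = 0.093750.
Step 6: alpha = 0.1. reject H0.

rho = -0.6786, p = 0.093750, reject H0 at alpha = 0.1.


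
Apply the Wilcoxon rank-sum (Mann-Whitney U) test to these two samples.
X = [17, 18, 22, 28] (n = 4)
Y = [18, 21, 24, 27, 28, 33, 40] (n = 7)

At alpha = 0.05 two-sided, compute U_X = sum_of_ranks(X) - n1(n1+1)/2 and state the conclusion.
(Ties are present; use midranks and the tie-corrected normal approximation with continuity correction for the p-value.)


Step 1: Combine and sort all 11 observations; assign midranks.
sorted (value, group): (17,X), (18,X), (18,Y), (21,Y), (22,X), (24,Y), (27,Y), (28,X), (28,Y), (33,Y), (40,Y)
ranks: 17->1, 18->2.5, 18->2.5, 21->4, 22->5, 24->6, 27->7, 28->8.5, 28->8.5, 33->10, 40->11
Step 2: Rank sum for X: R1 = 1 + 2.5 + 5 + 8.5 = 17.
Step 3: U_X = R1 - n1(n1+1)/2 = 17 - 4*5/2 = 17 - 10 = 7.
       U_Y = n1*n2 - U_X = 28 - 7 = 21.
Step 4: Ties are present, so use the tie-corrected normal approximation (with continuity correction) for the p-value.
Step 5: p-value = 0.217200; compare to alpha = 0.05. fail to reject H0.

U_X = 7, p = 0.217200, fail to reject H0 at alpha = 0.05.


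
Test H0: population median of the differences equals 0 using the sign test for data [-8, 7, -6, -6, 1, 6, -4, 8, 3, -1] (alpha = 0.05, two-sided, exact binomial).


Step 1: Discard zero differences. Original n = 10; n_eff = number of nonzero differences = 10.
Nonzero differences (with sign): -8, +7, -6, -6, +1, +6, -4, +8, +3, -1
Step 2: Count signs: positive = 5, negative = 5.
Step 3: Under H0: P(positive) = 0.5, so the number of positives S ~ Bin(10, 0.5).
Step 4: Two-sided exact p-value = sum of Bin(10,0.5) probabilities at or below the observed probability = 1.000000.
Step 5: alpha = 0.05. fail to reject H0.

n_eff = 10, pos = 5, neg = 5, p = 1.000000, fail to reject H0.


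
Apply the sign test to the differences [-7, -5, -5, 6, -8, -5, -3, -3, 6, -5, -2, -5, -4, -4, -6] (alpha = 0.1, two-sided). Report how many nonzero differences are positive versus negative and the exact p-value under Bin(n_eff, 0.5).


Step 1: Discard zero differences. Original n = 15; n_eff = number of nonzero differences = 15.
Nonzero differences (with sign): -7, -5, -5, +6, -8, -5, -3, -3, +6, -5, -2, -5, -4, -4, -6
Step 2: Count signs: positive = 2, negative = 13.
Step 3: Under H0: P(positive) = 0.5, so the number of positives S ~ Bin(15, 0.5).
Step 4: Two-sided exact p-value = sum of Bin(15,0.5) probabilities at or below the observed probability = 0.007385.
Step 5: alpha = 0.1. reject H0.

n_eff = 15, pos = 2, neg = 13, p = 0.007385, reject H0.


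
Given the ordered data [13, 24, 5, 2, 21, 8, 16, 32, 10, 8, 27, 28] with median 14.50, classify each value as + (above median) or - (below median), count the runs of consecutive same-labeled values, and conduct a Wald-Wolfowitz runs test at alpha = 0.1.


Step 1: Compute median = 14.50; label A = above, B = below.
Labels in order: BABBABAABBAA  (n_A = 6, n_B = 6)
Step 2: Count runs R = 8.
Step 3: Under H0 (random ordering), E[R] = 2*n_A*n_B/(n_A+n_B) + 1 = 2*6*6/12 + 1 = 7.0000.
        Var[R] = 2*n_A*n_B*(2*n_A*n_B - n_A - n_B) / ((n_A+n_B)^2 * (n_A+n_B-1)) = 4320/1584 = 2.7273.
        SD[R] = 1.6514.
Step 4: Continuity-corrected z = (R - 0.5 - E[R]) / SD[R] = (8 - 0.5 - 7.0000) / 1.6514 = 0.3028.
Step 5: Two-sided p-value via normal approximation = 2*(1 - Phi(|z|)) = 0.762069.
Step 6: alpha = 0.1. fail to reject H0.

R = 8, z = 0.3028, p = 0.762069, fail to reject H0.


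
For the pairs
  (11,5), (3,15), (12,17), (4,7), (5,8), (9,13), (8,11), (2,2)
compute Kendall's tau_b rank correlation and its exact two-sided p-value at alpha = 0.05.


Step 1: Enumerate the 28 unordered pairs (i,j) with i<j and classify each by sign(x_j-x_i) * sign(y_j-y_i).
  (1,2):dx=-8,dy=+10->D; (1,3):dx=+1,dy=+12->C; (1,4):dx=-7,dy=+2->D; (1,5):dx=-6,dy=+3->D
  (1,6):dx=-2,dy=+8->D; (1,7):dx=-3,dy=+6->D; (1,8):dx=-9,dy=-3->C; (2,3):dx=+9,dy=+2->C
  (2,4):dx=+1,dy=-8->D; (2,5):dx=+2,dy=-7->D; (2,6):dx=+6,dy=-2->D; (2,7):dx=+5,dy=-4->D
  (2,8):dx=-1,dy=-13->C; (3,4):dx=-8,dy=-10->C; (3,5):dx=-7,dy=-9->C; (3,6):dx=-3,dy=-4->C
  (3,7):dx=-4,dy=-6->C; (3,8):dx=-10,dy=-15->C; (4,5):dx=+1,dy=+1->C; (4,6):dx=+5,dy=+6->C
  (4,7):dx=+4,dy=+4->C; (4,8):dx=-2,dy=-5->C; (5,6):dx=+4,dy=+5->C; (5,7):dx=+3,dy=+3->C
  (5,8):dx=-3,dy=-6->C; (6,7):dx=-1,dy=-2->C; (6,8):dx=-7,dy=-11->C; (7,8):dx=-6,dy=-9->C
Step 2: C = 19, D = 9, total pairs = 28.
Step 3: tau = (C - D)/(n(n-1)/2) = (19 - 9)/28 = 0.357143.
Step 4: Exact two-sided p-value (enumerate n! = 40320 permutations of y under H0): p = 0.275099.
Step 5: alpha = 0.05. fail to reject H0.

tau_b = 0.3571 (C=19, D=9), p = 0.275099, fail to reject H0.


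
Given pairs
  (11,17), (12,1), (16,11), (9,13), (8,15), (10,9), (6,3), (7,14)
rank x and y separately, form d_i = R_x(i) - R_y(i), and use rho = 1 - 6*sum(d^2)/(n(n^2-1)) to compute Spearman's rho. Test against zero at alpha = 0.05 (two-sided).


Step 1: Rank x and y separately (midranks; no ties here).
rank(x): 11->6, 12->7, 16->8, 9->4, 8->3, 10->5, 6->1, 7->2
rank(y): 17->8, 1->1, 11->4, 13->5, 15->7, 9->3, 3->2, 14->6
Step 2: d_i = R_x(i) - R_y(i); compute d_i^2.
  (6-8)^2=4, (7-1)^2=36, (8-4)^2=16, (4-5)^2=1, (3-7)^2=16, (5-3)^2=4, (1-2)^2=1, (2-6)^2=16
sum(d^2) = 94.
Step 3: rho = 1 - 6*94 / (8*(8^2 - 1)) = 1 - 564/504 = -0.119048.
Step 4: Under H0, t = rho * sqrt((n-2)/(1-rho^2)) = -0.2937 ~ t(6).
Step 5: Two-sided p-value from the t-distribution with 6 df = 0.778886.
Step 6: alpha = 0.05. fail to reject H0.

rho = -0.1190, p = 0.778886, fail to reject H0 at alpha = 0.05.


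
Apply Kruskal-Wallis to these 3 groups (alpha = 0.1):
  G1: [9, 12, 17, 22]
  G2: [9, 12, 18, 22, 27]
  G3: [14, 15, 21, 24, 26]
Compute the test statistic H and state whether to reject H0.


Step 1: Combine all N = 14 observations and assign midranks.
sorted (value, group, rank): (9,G1,1.5), (9,G2,1.5), (12,G1,3.5), (12,G2,3.5), (14,G3,5), (15,G3,6), (17,G1,7), (18,G2,8), (21,G3,9), (22,G1,10.5), (22,G2,10.5), (24,G3,12), (26,G3,13), (27,G2,14)
Step 2: Sum ranks within each group.
R_1 = 22.5 (n_1 = 4)
R_2 = 37.5 (n_2 = 5)
R_3 = 45 (n_3 = 5)
Step 3: H = 12/(N(N+1)) * sum(R_i^2/n_i) - 3(N+1)
     = 12/(14*15) * (22.5^2/4 + 37.5^2/5 + 45^2/5) - 3*15
     = 0.057143 * 812.812 - 45
     = 1.446429.
Step 4: Ties present; correction factor C = 1 - 18/(14^3 - 14) = 0.993407. Corrected H = 1.446429 / 0.993407 = 1.456029.
Step 5: Under H0, H ~ chi^2(2); p-value = 0.482867.
Step 6: alpha = 0.1. fail to reject H0.

H = 1.4560, df = 2, p = 0.482867, fail to reject H0.


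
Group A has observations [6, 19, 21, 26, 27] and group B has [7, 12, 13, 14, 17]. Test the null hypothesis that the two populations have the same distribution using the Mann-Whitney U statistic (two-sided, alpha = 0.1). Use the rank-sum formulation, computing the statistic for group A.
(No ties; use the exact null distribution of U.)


Step 1: Combine and sort all 10 observations; assign midranks.
sorted (value, group): (6,X), (7,Y), (12,Y), (13,Y), (14,Y), (17,Y), (19,X), (21,X), (26,X), (27,X)
ranks: 6->1, 7->2, 12->3, 13->4, 14->5, 17->6, 19->7, 21->8, 26->9, 27->10
Step 2: Rank sum for X: R1 = 1 + 7 + 8 + 9 + 10 = 35.
Step 3: U_X = R1 - n1(n1+1)/2 = 35 - 5*6/2 = 35 - 15 = 20.
       U_Y = n1*n2 - U_X = 25 - 20 = 5.
Step 4: No ties, so the exact null distribution of U (based on enumerating the C(10,5) = 252 equally likely rank assignments) gives the two-sided p-value.
Step 5: p-value = 0.150794; compare to alpha = 0.1. fail to reject H0.

U_X = 20, p = 0.150794, fail to reject H0 at alpha = 0.1.


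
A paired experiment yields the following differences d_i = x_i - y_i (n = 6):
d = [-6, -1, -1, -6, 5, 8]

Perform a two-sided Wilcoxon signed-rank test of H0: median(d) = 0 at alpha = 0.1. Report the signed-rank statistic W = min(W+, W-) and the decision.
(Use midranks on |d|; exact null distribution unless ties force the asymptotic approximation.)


Step 1: Drop any zero differences (none here) and take |d_i|.
|d| = [6, 1, 1, 6, 5, 8]
Step 2: Midrank |d_i| (ties get averaged ranks).
ranks: |6|->4.5, |1|->1.5, |1|->1.5, |6|->4.5, |5|->3, |8|->6
Step 3: Attach original signs; sum ranks with positive sign and with negative sign.
W+ = 3 + 6 = 9
W- = 4.5 + 1.5 + 1.5 + 4.5 = 12
(Check: W+ + W- = 21 should equal n(n+1)/2 = 21.)
Step 4: Test statistic W = min(W+, W-) = 9.
Step 5: Ties in |d|, so use the tie-corrected normal approximation.
        E[W] = n(n+1)/4 = 6*7/4 = 10.5.
        Tie groups: |d|=1 (t=2), |d|=6 (t=2); sum(t^3 - t) = 12.
        Var[W] = n(n+1)(2n+1)/24 - sum(t^3-t)/48 = 546/24 - 12/48 = 22.5.
        z = (W - E[W]) / sqrt(Var[W]) = (9 - 10.5) / 4.7434 = -0.3162.
        Two-sided p = 2*Phi(z) = 0.751830.
Step 6: alpha = 0.1. fail to reject H0.

W+ = 9, W- = 12, W = min = 9, p = 0.751830, fail to reject H0.


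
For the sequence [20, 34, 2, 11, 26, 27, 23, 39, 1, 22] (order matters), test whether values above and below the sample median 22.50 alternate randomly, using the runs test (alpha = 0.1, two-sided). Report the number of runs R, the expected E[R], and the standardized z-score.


Step 1: Compute median = 22.50; label A = above, B = below.
Labels in order: BABBAAAABB  (n_A = 5, n_B = 5)
Step 2: Count runs R = 5.
Step 3: Under H0 (random ordering), E[R] = 2*n_A*n_B/(n_A+n_B) + 1 = 2*5*5/10 + 1 = 6.0000.
        Var[R] = 2*n_A*n_B*(2*n_A*n_B - n_A - n_B) / ((n_A+n_B)^2 * (n_A+n_B-1)) = 2000/900 = 2.2222.
        SD[R] = 1.4907.
Step 4: Continuity-corrected z = (R + 0.5 - E[R]) / SD[R] = (5 + 0.5 - 6.0000) / 1.4907 = -0.3354.
Step 5: Two-sided p-value via normal approximation = 2*(1 - Phi(|z|)) = 0.737316.
Step 6: alpha = 0.1. fail to reject H0.

R = 5, z = -0.3354, p = 0.737316, fail to reject H0.


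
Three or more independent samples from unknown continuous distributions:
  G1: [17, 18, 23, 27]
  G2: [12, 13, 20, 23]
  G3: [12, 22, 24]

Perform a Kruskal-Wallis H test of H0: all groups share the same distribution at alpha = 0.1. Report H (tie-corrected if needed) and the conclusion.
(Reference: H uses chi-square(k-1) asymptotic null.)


Step 1: Combine all N = 11 observations and assign midranks.
sorted (value, group, rank): (12,G2,1.5), (12,G3,1.5), (13,G2,3), (17,G1,4), (18,G1,5), (20,G2,6), (22,G3,7), (23,G1,8.5), (23,G2,8.5), (24,G3,10), (27,G1,11)
Step 2: Sum ranks within each group.
R_1 = 28.5 (n_1 = 4)
R_2 = 19 (n_2 = 4)
R_3 = 18.5 (n_3 = 3)
Step 3: H = 12/(N(N+1)) * sum(R_i^2/n_i) - 3(N+1)
     = 12/(11*12) * (28.5^2/4 + 19^2/4 + 18.5^2/3) - 3*12
     = 0.090909 * 407.396 - 36
     = 1.035985.
Step 4: Ties present; correction factor C = 1 - 12/(11^3 - 11) = 0.990909. Corrected H = 1.035985 / 0.990909 = 1.045489.
Step 5: Under H0, H ~ chi^2(2); p-value = 0.592891.
Step 6: alpha = 0.1. fail to reject H0.

H = 1.0455, df = 2, p = 0.592891, fail to reject H0.


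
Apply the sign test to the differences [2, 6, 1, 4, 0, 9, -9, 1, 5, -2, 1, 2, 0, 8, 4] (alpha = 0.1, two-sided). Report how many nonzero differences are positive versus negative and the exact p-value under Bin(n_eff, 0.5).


Step 1: Discard zero differences. Original n = 15; n_eff = number of nonzero differences = 13.
Nonzero differences (with sign): +2, +6, +1, +4, +9, -9, +1, +5, -2, +1, +2, +8, +4
Step 2: Count signs: positive = 11, negative = 2.
Step 3: Under H0: P(positive) = 0.5, so the number of positives S ~ Bin(13, 0.5).
Step 4: Two-sided exact p-value = sum of Bin(13,0.5) probabilities at or below the observed probability = 0.022461.
Step 5: alpha = 0.1. reject H0.

n_eff = 13, pos = 11, neg = 2, p = 0.022461, reject H0.


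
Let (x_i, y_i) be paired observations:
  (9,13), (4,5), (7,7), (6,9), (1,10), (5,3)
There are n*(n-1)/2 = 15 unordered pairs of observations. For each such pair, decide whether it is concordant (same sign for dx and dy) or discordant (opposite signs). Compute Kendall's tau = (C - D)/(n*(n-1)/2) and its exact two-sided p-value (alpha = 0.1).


Step 1: Enumerate the 15 unordered pairs (i,j) with i<j and classify each by sign(x_j-x_i) * sign(y_j-y_i).
  (1,2):dx=-5,dy=-8->C; (1,3):dx=-2,dy=-6->C; (1,4):dx=-3,dy=-4->C; (1,5):dx=-8,dy=-3->C
  (1,6):dx=-4,dy=-10->C; (2,3):dx=+3,dy=+2->C; (2,4):dx=+2,dy=+4->C; (2,5):dx=-3,dy=+5->D
  (2,6):dx=+1,dy=-2->D; (3,4):dx=-1,dy=+2->D; (3,5):dx=-6,dy=+3->D; (3,6):dx=-2,dy=-4->C
  (4,5):dx=-5,dy=+1->D; (4,6):dx=-1,dy=-6->C; (5,6):dx=+4,dy=-7->D
Step 2: C = 9, D = 6, total pairs = 15.
Step 3: tau = (C - D)/(n(n-1)/2) = (9 - 6)/15 = 0.200000.
Step 4: Exact two-sided p-value (enumerate n! = 720 permutations of y under H0): p = 0.719444.
Step 5: alpha = 0.1. fail to reject H0.

tau_b = 0.2000 (C=9, D=6), p = 0.719444, fail to reject H0.


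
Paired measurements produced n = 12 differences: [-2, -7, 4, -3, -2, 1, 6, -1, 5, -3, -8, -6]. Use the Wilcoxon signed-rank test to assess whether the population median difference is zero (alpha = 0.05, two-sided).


Step 1: Drop any zero differences (none here) and take |d_i|.
|d| = [2, 7, 4, 3, 2, 1, 6, 1, 5, 3, 8, 6]
Step 2: Midrank |d_i| (ties get averaged ranks).
ranks: |2|->3.5, |7|->11, |4|->7, |3|->5.5, |2|->3.5, |1|->1.5, |6|->9.5, |1|->1.5, |5|->8, |3|->5.5, |8|->12, |6|->9.5
Step 3: Attach original signs; sum ranks with positive sign and with negative sign.
W+ = 7 + 1.5 + 9.5 + 8 = 26
W- = 3.5 + 11 + 5.5 + 3.5 + 1.5 + 5.5 + 12 + 9.5 = 52
(Check: W+ + W- = 78 should equal n(n+1)/2 = 78.)
Step 4: Test statistic W = min(W+, W-) = 26.
Step 5: Ties in |d|, so use the tie-corrected normal approximation.
        E[W] = n(n+1)/4 = 12*13/4 = 39.
        Tie groups: |d|=1 (t=2), |d|=2 (t=2), |d|=3 (t=2), |d|=6 (t=2); sum(t^3 - t) = 24.
        Var[W] = n(n+1)(2n+1)/24 - sum(t^3-t)/48 = 3900/24 - 24/48 = 162.
        z = (W - E[W]) / sqrt(Var[W]) = (26 - 39) / 12.7279 = -1.0214.
        Two-sided p = 2*Phi(z) = 0.307076.
Step 6: alpha = 0.05. fail to reject H0.

W+ = 26, W- = 52, W = min = 26, p = 0.307076, fail to reject H0.


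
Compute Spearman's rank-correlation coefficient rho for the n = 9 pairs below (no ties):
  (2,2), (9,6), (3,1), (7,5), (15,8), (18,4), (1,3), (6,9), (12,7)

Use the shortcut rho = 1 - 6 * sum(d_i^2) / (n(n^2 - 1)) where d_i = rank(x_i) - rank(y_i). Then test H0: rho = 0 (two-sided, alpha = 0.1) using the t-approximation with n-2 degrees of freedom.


Step 1: Rank x and y separately (midranks; no ties here).
rank(x): 2->2, 9->6, 3->3, 7->5, 15->8, 18->9, 1->1, 6->4, 12->7
rank(y): 2->2, 6->6, 1->1, 5->5, 8->8, 4->4, 3->3, 9->9, 7->7
Step 2: d_i = R_x(i) - R_y(i); compute d_i^2.
  (2-2)^2=0, (6-6)^2=0, (3-1)^2=4, (5-5)^2=0, (8-8)^2=0, (9-4)^2=25, (1-3)^2=4, (4-9)^2=25, (7-7)^2=0
sum(d^2) = 58.
Step 3: rho = 1 - 6*58 / (9*(9^2 - 1)) = 1 - 348/720 = 0.516667.
Step 4: Under H0, t = rho * sqrt((n-2)/(1-rho^2)) = 1.5966 ~ t(7).
Step 5: Two-sided p-value from the t-distribution with 7 df = 0.154390.
Step 6: alpha = 0.1. fail to reject H0.

rho = 0.5167, p = 0.154390, fail to reject H0 at alpha = 0.1.


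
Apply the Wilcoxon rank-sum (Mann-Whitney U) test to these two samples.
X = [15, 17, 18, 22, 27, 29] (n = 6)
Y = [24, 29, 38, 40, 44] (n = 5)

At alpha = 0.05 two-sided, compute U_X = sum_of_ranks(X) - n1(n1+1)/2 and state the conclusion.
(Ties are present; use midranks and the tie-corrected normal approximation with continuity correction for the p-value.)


Step 1: Combine and sort all 11 observations; assign midranks.
sorted (value, group): (15,X), (17,X), (18,X), (22,X), (24,Y), (27,X), (29,X), (29,Y), (38,Y), (40,Y), (44,Y)
ranks: 15->1, 17->2, 18->3, 22->4, 24->5, 27->6, 29->7.5, 29->7.5, 38->9, 40->10, 44->11
Step 2: Rank sum for X: R1 = 1 + 2 + 3 + 4 + 6 + 7.5 = 23.5.
Step 3: U_X = R1 - n1(n1+1)/2 = 23.5 - 6*7/2 = 23.5 - 21 = 2.5.
       U_Y = n1*n2 - U_X = 30 - 2.5 = 27.5.
Step 4: Ties are present, so use the tie-corrected normal approximation (with continuity correction) for the p-value.
Step 5: p-value = 0.028100; compare to alpha = 0.05. reject H0.

U_X = 2.5, p = 0.028100, reject H0 at alpha = 0.05.


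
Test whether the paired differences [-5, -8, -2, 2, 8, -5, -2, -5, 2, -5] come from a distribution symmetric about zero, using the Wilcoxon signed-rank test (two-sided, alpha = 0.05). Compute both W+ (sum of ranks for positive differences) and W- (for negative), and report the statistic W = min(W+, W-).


Step 1: Drop any zero differences (none here) and take |d_i|.
|d| = [5, 8, 2, 2, 8, 5, 2, 5, 2, 5]
Step 2: Midrank |d_i| (ties get averaged ranks).
ranks: |5|->6.5, |8|->9.5, |2|->2.5, |2|->2.5, |8|->9.5, |5|->6.5, |2|->2.5, |5|->6.5, |2|->2.5, |5|->6.5
Step 3: Attach original signs; sum ranks with positive sign and with negative sign.
W+ = 2.5 + 9.5 + 2.5 = 14.5
W- = 6.5 + 9.5 + 2.5 + 6.5 + 2.5 + 6.5 + 6.5 = 40.5
(Check: W+ + W- = 55 should equal n(n+1)/2 = 55.)
Step 4: Test statistic W = min(W+, W-) = 14.5.
Step 5: Ties in |d|, so use the tie-corrected normal approximation.
        E[W] = n(n+1)/4 = 10*11/4 = 27.5.
        Tie groups: |d|=2 (t=4), |d|=5 (t=4), |d|=8 (t=2); sum(t^3 - t) = 126.
        Var[W] = n(n+1)(2n+1)/24 - sum(t^3-t)/48 = 2310/24 - 126/48 = 93.625.
        z = (W - E[W]) / sqrt(Var[W]) = (14.5 - 27.5) / 9.6760 = -1.3435.
        Two-sided p = 2*Phi(z) = 0.179100.
Step 6: alpha = 0.05. fail to reject H0.

W+ = 14.5, W- = 40.5, W = min = 14.5, p = 0.179100, fail to reject H0.


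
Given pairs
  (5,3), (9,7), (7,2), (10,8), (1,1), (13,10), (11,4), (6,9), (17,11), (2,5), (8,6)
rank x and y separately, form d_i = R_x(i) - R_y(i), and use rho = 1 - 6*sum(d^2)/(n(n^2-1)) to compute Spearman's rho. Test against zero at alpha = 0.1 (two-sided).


Step 1: Rank x and y separately (midranks; no ties here).
rank(x): 5->3, 9->7, 7->5, 10->8, 1->1, 13->10, 11->9, 6->4, 17->11, 2->2, 8->6
rank(y): 3->3, 7->7, 2->2, 8->8, 1->1, 10->10, 4->4, 9->9, 11->11, 5->5, 6->6
Step 2: d_i = R_x(i) - R_y(i); compute d_i^2.
  (3-3)^2=0, (7-7)^2=0, (5-2)^2=9, (8-8)^2=0, (1-1)^2=0, (10-10)^2=0, (9-4)^2=25, (4-9)^2=25, (11-11)^2=0, (2-5)^2=9, (6-6)^2=0
sum(d^2) = 68.
Step 3: rho = 1 - 6*68 / (11*(11^2 - 1)) = 1 - 408/1320 = 0.690909.
Step 4: Under H0, t = rho * sqrt((n-2)/(1-rho^2)) = 2.8671 ~ t(9).
Step 5: Two-sided p-value from the t-distribution with 9 df = 0.018565.
Step 6: alpha = 0.1. reject H0.

rho = 0.6909, p = 0.018565, reject H0 at alpha = 0.1.


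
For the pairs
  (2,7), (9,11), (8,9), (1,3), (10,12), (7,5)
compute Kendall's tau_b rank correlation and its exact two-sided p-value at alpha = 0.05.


Step 1: Enumerate the 15 unordered pairs (i,j) with i<j and classify each by sign(x_j-x_i) * sign(y_j-y_i).
  (1,2):dx=+7,dy=+4->C; (1,3):dx=+6,dy=+2->C; (1,4):dx=-1,dy=-4->C; (1,5):dx=+8,dy=+5->C
  (1,6):dx=+5,dy=-2->D; (2,3):dx=-1,dy=-2->C; (2,4):dx=-8,dy=-8->C; (2,5):dx=+1,dy=+1->C
  (2,6):dx=-2,dy=-6->C; (3,4):dx=-7,dy=-6->C; (3,5):dx=+2,dy=+3->C; (3,6):dx=-1,dy=-4->C
  (4,5):dx=+9,dy=+9->C; (4,6):dx=+6,dy=+2->C; (5,6):dx=-3,dy=-7->C
Step 2: C = 14, D = 1, total pairs = 15.
Step 3: tau = (C - D)/(n(n-1)/2) = (14 - 1)/15 = 0.866667.
Step 4: Exact two-sided p-value (enumerate n! = 720 permutations of y under H0): p = 0.016667.
Step 5: alpha = 0.05. reject H0.

tau_b = 0.8667 (C=14, D=1), p = 0.016667, reject H0.


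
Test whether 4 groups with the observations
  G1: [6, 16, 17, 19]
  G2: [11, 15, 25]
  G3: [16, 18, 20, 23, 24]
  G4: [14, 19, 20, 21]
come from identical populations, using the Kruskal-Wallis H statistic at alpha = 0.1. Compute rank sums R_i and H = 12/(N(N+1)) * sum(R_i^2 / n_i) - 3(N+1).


Step 1: Combine all N = 16 observations and assign midranks.
sorted (value, group, rank): (6,G1,1), (11,G2,2), (14,G4,3), (15,G2,4), (16,G1,5.5), (16,G3,5.5), (17,G1,7), (18,G3,8), (19,G1,9.5), (19,G4,9.5), (20,G3,11.5), (20,G4,11.5), (21,G4,13), (23,G3,14), (24,G3,15), (25,G2,16)
Step 2: Sum ranks within each group.
R_1 = 23 (n_1 = 4)
R_2 = 22 (n_2 = 3)
R_3 = 54 (n_3 = 5)
R_4 = 37 (n_4 = 4)
Step 3: H = 12/(N(N+1)) * sum(R_i^2/n_i) - 3(N+1)
     = 12/(16*17) * (23^2/4 + 22^2/3 + 54^2/5 + 37^2/4) - 3*17
     = 0.044118 * 1219.03 - 51
     = 2.780882.
Step 4: Ties present; correction factor C = 1 - 18/(16^3 - 16) = 0.995588. Corrected H = 2.780882 / 0.995588 = 2.793205.
Step 5: Under H0, H ~ chi^2(3); p-value = 0.424620.
Step 6: alpha = 0.1. fail to reject H0.

H = 2.7932, df = 3, p = 0.424620, fail to reject H0.


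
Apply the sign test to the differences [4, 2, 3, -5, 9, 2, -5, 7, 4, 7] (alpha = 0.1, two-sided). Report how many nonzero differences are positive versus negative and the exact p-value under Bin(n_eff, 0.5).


Step 1: Discard zero differences. Original n = 10; n_eff = number of nonzero differences = 10.
Nonzero differences (with sign): +4, +2, +3, -5, +9, +2, -5, +7, +4, +7
Step 2: Count signs: positive = 8, negative = 2.
Step 3: Under H0: P(positive) = 0.5, so the number of positives S ~ Bin(10, 0.5).
Step 4: Two-sided exact p-value = sum of Bin(10,0.5) probabilities at or below the observed probability = 0.109375.
Step 5: alpha = 0.1. fail to reject H0.

n_eff = 10, pos = 8, neg = 2, p = 0.109375, fail to reject H0.


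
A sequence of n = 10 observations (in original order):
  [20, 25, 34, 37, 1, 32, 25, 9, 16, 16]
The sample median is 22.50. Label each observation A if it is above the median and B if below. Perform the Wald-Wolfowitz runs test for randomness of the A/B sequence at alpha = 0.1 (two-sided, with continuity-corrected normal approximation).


Step 1: Compute median = 22.50; label A = above, B = below.
Labels in order: BAAABAABBB  (n_A = 5, n_B = 5)
Step 2: Count runs R = 5.
Step 3: Under H0 (random ordering), E[R] = 2*n_A*n_B/(n_A+n_B) + 1 = 2*5*5/10 + 1 = 6.0000.
        Var[R] = 2*n_A*n_B*(2*n_A*n_B - n_A - n_B) / ((n_A+n_B)^2 * (n_A+n_B-1)) = 2000/900 = 2.2222.
        SD[R] = 1.4907.
Step 4: Continuity-corrected z = (R + 0.5 - E[R]) / SD[R] = (5 + 0.5 - 6.0000) / 1.4907 = -0.3354.
Step 5: Two-sided p-value via normal approximation = 2*(1 - Phi(|z|)) = 0.737316.
Step 6: alpha = 0.1. fail to reject H0.

R = 5, z = -0.3354, p = 0.737316, fail to reject H0.


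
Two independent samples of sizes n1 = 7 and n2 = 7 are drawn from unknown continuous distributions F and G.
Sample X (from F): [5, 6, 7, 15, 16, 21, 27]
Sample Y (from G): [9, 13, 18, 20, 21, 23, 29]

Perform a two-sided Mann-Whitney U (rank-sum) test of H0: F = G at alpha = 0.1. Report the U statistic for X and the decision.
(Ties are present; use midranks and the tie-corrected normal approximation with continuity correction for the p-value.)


Step 1: Combine and sort all 14 observations; assign midranks.
sorted (value, group): (5,X), (6,X), (7,X), (9,Y), (13,Y), (15,X), (16,X), (18,Y), (20,Y), (21,X), (21,Y), (23,Y), (27,X), (29,Y)
ranks: 5->1, 6->2, 7->3, 9->4, 13->5, 15->6, 16->7, 18->8, 20->9, 21->10.5, 21->10.5, 23->12, 27->13, 29->14
Step 2: Rank sum for X: R1 = 1 + 2 + 3 + 6 + 7 + 10.5 + 13 = 42.5.
Step 3: U_X = R1 - n1(n1+1)/2 = 42.5 - 7*8/2 = 42.5 - 28 = 14.5.
       U_Y = n1*n2 - U_X = 49 - 14.5 = 34.5.
Step 4: Ties are present, so use the tie-corrected normal approximation (with continuity correction) for the p-value.
Step 5: p-value = 0.224289; compare to alpha = 0.1. fail to reject H0.

U_X = 14.5, p = 0.224289, fail to reject H0 at alpha = 0.1.


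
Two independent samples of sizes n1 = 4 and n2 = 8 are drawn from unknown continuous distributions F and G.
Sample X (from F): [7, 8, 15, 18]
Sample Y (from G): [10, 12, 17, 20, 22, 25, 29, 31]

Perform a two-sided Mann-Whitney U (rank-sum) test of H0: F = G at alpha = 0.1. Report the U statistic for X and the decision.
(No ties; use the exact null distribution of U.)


Step 1: Combine and sort all 12 observations; assign midranks.
sorted (value, group): (7,X), (8,X), (10,Y), (12,Y), (15,X), (17,Y), (18,X), (20,Y), (22,Y), (25,Y), (29,Y), (31,Y)
ranks: 7->1, 8->2, 10->3, 12->4, 15->5, 17->6, 18->7, 20->8, 22->9, 25->10, 29->11, 31->12
Step 2: Rank sum for X: R1 = 1 + 2 + 5 + 7 = 15.
Step 3: U_X = R1 - n1(n1+1)/2 = 15 - 4*5/2 = 15 - 10 = 5.
       U_Y = n1*n2 - U_X = 32 - 5 = 27.
Step 4: No ties, so the exact null distribution of U (based on enumerating the C(12,4) = 495 equally likely rank assignments) gives the two-sided p-value.
Step 5: p-value = 0.072727; compare to alpha = 0.1. reject H0.

U_X = 5, p = 0.072727, reject H0 at alpha = 0.1.


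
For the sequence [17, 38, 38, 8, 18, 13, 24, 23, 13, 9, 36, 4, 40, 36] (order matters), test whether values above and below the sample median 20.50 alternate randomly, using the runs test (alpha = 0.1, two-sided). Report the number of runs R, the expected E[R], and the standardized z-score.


Step 1: Compute median = 20.50; label A = above, B = below.
Labels in order: BAABBBAABBABAA  (n_A = 7, n_B = 7)
Step 2: Count runs R = 8.
Step 3: Under H0 (random ordering), E[R] = 2*n_A*n_B/(n_A+n_B) + 1 = 2*7*7/14 + 1 = 8.0000.
        Var[R] = 2*n_A*n_B*(2*n_A*n_B - n_A - n_B) / ((n_A+n_B)^2 * (n_A+n_B-1)) = 8232/2548 = 3.2308.
        SD[R] = 1.7974.
Step 4: R = E[R], so z = 0 with no continuity correction.
Step 5: Two-sided p-value via normal approximation = 2*(1 - Phi(|z|)) = 1.000000.
Step 6: alpha = 0.1. fail to reject H0.

R = 8, z = 0.0000, p = 1.000000, fail to reject H0.


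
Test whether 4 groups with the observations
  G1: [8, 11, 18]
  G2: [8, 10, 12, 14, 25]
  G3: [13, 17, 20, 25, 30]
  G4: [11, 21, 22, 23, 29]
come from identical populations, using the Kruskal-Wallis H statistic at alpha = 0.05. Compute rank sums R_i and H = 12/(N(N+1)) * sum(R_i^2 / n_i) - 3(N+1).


Step 1: Combine all N = 18 observations and assign midranks.
sorted (value, group, rank): (8,G1,1.5), (8,G2,1.5), (10,G2,3), (11,G1,4.5), (11,G4,4.5), (12,G2,6), (13,G3,7), (14,G2,8), (17,G3,9), (18,G1,10), (20,G3,11), (21,G4,12), (22,G4,13), (23,G4,14), (25,G2,15.5), (25,G3,15.5), (29,G4,17), (30,G3,18)
Step 2: Sum ranks within each group.
R_1 = 16 (n_1 = 3)
R_2 = 34 (n_2 = 5)
R_3 = 60.5 (n_3 = 5)
R_4 = 60.5 (n_4 = 5)
Step 3: H = 12/(N(N+1)) * sum(R_i^2/n_i) - 3(N+1)
     = 12/(18*19) * (16^2/3 + 34^2/5 + 60.5^2/5 + 60.5^2/5) - 3*19
     = 0.035088 * 1780.63 - 57
     = 5.478363.
Step 4: Ties present; correction factor C = 1 - 18/(18^3 - 18) = 0.996904. Corrected H = 5.478363 / 0.996904 = 5.495376.
Step 5: Under H0, H ~ chi^2(3); p-value = 0.138915.
Step 6: alpha = 0.05. fail to reject H0.

H = 5.4954, df = 3, p = 0.138915, fail to reject H0.


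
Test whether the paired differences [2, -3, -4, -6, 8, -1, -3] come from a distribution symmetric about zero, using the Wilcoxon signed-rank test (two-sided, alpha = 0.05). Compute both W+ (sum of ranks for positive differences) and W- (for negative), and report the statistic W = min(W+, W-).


Step 1: Drop any zero differences (none here) and take |d_i|.
|d| = [2, 3, 4, 6, 8, 1, 3]
Step 2: Midrank |d_i| (ties get averaged ranks).
ranks: |2|->2, |3|->3.5, |4|->5, |6|->6, |8|->7, |1|->1, |3|->3.5
Step 3: Attach original signs; sum ranks with positive sign and with negative sign.
W+ = 2 + 7 = 9
W- = 3.5 + 5 + 6 + 1 + 3.5 = 19
(Check: W+ + W- = 28 should equal n(n+1)/2 = 28.)
Step 4: Test statistic W = min(W+, W-) = 9.
Step 5: Ties in |d|, so use the tie-corrected normal approximation.
        E[W] = n(n+1)/4 = 7*8/4 = 14.
        Tie groups: |d|=3 (t=2); sum(t^3 - t) = 6.
        Var[W] = n(n+1)(2n+1)/24 - sum(t^3-t)/48 = 840/24 - 6/48 = 34.875.
        z = (W - E[W]) / sqrt(Var[W]) = (9 - 14) / 5.9055 = -0.8467.
        Two-sided p = 2*Phi(z) = 0.397180.
Step 6: alpha = 0.05. fail to reject H0.

W+ = 9, W- = 19, W = min = 9, p = 0.397180, fail to reject H0.


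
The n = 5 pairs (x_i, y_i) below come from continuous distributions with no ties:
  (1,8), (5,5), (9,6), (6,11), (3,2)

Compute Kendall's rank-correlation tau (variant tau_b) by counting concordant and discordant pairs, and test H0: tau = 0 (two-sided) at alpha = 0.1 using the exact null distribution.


Step 1: Enumerate the 10 unordered pairs (i,j) with i<j and classify each by sign(x_j-x_i) * sign(y_j-y_i).
  (1,2):dx=+4,dy=-3->D; (1,3):dx=+8,dy=-2->D; (1,4):dx=+5,dy=+3->C; (1,5):dx=+2,dy=-6->D
  (2,3):dx=+4,dy=+1->C; (2,4):dx=+1,dy=+6->C; (2,5):dx=-2,dy=-3->C; (3,4):dx=-3,dy=+5->D
  (3,5):dx=-6,dy=-4->C; (4,5):dx=-3,dy=-9->C
Step 2: C = 6, D = 4, total pairs = 10.
Step 3: tau = (C - D)/(n(n-1)/2) = (6 - 4)/10 = 0.200000.
Step 4: Exact two-sided p-value (enumerate n! = 120 permutations of y under H0): p = 0.816667.
Step 5: alpha = 0.1. fail to reject H0.

tau_b = 0.2000 (C=6, D=4), p = 0.816667, fail to reject H0.


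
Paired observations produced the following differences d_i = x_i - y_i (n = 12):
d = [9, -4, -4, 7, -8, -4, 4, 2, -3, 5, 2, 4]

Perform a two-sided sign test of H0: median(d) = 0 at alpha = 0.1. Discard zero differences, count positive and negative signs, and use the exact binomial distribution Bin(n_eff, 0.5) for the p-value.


Step 1: Discard zero differences. Original n = 12; n_eff = number of nonzero differences = 12.
Nonzero differences (with sign): +9, -4, -4, +7, -8, -4, +4, +2, -3, +5, +2, +4
Step 2: Count signs: positive = 7, negative = 5.
Step 3: Under H0: P(positive) = 0.5, so the number of positives S ~ Bin(12, 0.5).
Step 4: Two-sided exact p-value = sum of Bin(12,0.5) probabilities at or below the observed probability = 0.774414.
Step 5: alpha = 0.1. fail to reject H0.

n_eff = 12, pos = 7, neg = 5, p = 0.774414, fail to reject H0.


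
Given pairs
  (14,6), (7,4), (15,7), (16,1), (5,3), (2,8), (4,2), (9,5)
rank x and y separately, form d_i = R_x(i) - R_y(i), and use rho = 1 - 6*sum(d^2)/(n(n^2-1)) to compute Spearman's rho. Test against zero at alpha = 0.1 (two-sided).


Step 1: Rank x and y separately (midranks; no ties here).
rank(x): 14->6, 7->4, 15->7, 16->8, 5->3, 2->1, 4->2, 9->5
rank(y): 6->6, 4->4, 7->7, 1->1, 3->3, 8->8, 2->2, 5->5
Step 2: d_i = R_x(i) - R_y(i); compute d_i^2.
  (6-6)^2=0, (4-4)^2=0, (7-7)^2=0, (8-1)^2=49, (3-3)^2=0, (1-8)^2=49, (2-2)^2=0, (5-5)^2=0
sum(d^2) = 98.
Step 3: rho = 1 - 6*98 / (8*(8^2 - 1)) = 1 - 588/504 = -0.166667.
Step 4: Under H0, t = rho * sqrt((n-2)/(1-rho^2)) = -0.4140 ~ t(6).
Step 5: Two-sided p-value from the t-distribution with 6 df = 0.693239.
Step 6: alpha = 0.1. fail to reject H0.

rho = -0.1667, p = 0.693239, fail to reject H0 at alpha = 0.1.


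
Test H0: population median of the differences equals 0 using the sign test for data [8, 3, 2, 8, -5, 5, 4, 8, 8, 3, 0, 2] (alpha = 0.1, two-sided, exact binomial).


Step 1: Discard zero differences. Original n = 12; n_eff = number of nonzero differences = 11.
Nonzero differences (with sign): +8, +3, +2, +8, -5, +5, +4, +8, +8, +3, +2
Step 2: Count signs: positive = 10, negative = 1.
Step 3: Under H0: P(positive) = 0.5, so the number of positives S ~ Bin(11, 0.5).
Step 4: Two-sided exact p-value = sum of Bin(11,0.5) probabilities at or below the observed probability = 0.011719.
Step 5: alpha = 0.1. reject H0.

n_eff = 11, pos = 10, neg = 1, p = 0.011719, reject H0.


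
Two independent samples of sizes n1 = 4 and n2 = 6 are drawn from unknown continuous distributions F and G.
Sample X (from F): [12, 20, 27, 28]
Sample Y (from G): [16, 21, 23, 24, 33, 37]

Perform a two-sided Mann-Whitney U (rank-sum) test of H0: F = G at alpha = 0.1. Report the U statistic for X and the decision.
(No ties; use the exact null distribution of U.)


Step 1: Combine and sort all 10 observations; assign midranks.
sorted (value, group): (12,X), (16,Y), (20,X), (21,Y), (23,Y), (24,Y), (27,X), (28,X), (33,Y), (37,Y)
ranks: 12->1, 16->2, 20->3, 21->4, 23->5, 24->6, 27->7, 28->8, 33->9, 37->10
Step 2: Rank sum for X: R1 = 1 + 3 + 7 + 8 = 19.
Step 3: U_X = R1 - n1(n1+1)/2 = 19 - 4*5/2 = 19 - 10 = 9.
       U_Y = n1*n2 - U_X = 24 - 9 = 15.
Step 4: No ties, so the exact null distribution of U (based on enumerating the C(10,4) = 210 equally likely rank assignments) gives the two-sided p-value.
Step 5: p-value = 0.609524; compare to alpha = 0.1. fail to reject H0.

U_X = 9, p = 0.609524, fail to reject H0 at alpha = 0.1.
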